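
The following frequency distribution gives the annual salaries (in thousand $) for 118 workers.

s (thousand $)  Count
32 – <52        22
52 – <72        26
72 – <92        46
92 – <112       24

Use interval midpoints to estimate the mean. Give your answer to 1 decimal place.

74.2

Midpoints: 42, 62, 82, 102
Σfm = 22×42 + 26×62 + 46×82 + 24×102 = 8756
n = Σf = 118
Mean = 8756 / 118 = 74.2034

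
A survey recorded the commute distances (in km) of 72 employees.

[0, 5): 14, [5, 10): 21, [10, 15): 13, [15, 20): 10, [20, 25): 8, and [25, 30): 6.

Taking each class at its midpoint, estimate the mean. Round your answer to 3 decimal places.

12.153

Midpoints: 2.5, 7.5, 12.5, 17.5, 22.5, 27.5
Σfm = 14×2.5 + 21×7.5 + 13×12.5 + 10×17.5 + 8×22.5 + 6×27.5 = 875
n = Σf = 72
Mean = 875 / 72 = 12.1528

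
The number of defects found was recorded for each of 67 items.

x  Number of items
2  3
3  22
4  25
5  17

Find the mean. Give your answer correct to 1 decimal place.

Values: 2, 3, 4, 5
Σfx = 3×2 + 22×3 + 25×4 + 17×5 = 257
n = Σf = 67
Mean = 257 / 67 = 3.8358

3.8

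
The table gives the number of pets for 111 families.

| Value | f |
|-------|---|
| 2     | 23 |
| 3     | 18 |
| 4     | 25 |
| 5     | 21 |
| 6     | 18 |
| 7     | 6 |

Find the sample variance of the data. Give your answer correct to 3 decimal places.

Values: 2, 3, 4, 5, 6, 7
n = 111, Σfx = 455, mean = 4.0991
Σfx² = 2121
Σf(x − x̄)² = Σfx² − (Σfx)²/n = 2121 − 455²/111 = 255.9099
Sample variance = 255.9099 / 110 = 2.3265

2.326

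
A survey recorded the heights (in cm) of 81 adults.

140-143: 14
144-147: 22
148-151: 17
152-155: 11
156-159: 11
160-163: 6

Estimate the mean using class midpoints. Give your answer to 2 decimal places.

149.55

Midpoints: 141.5, 145.5, 149.5, 153.5, 157.5, 161.5
Σfm = 14×141.5 + 22×145.5 + 17×149.5 + 11×153.5 + 11×157.5 + 6×161.5 = 12113.5
n = Σf = 81
Mean = 12113.5 / 81 = 149.5494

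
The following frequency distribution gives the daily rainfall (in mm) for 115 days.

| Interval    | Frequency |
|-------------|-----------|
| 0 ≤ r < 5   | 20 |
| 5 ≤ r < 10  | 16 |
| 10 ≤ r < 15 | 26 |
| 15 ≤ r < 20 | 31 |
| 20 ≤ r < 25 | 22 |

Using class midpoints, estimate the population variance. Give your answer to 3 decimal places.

Midpoints: 2.5, 7.5, 12.5, 17.5, 22.5
n = 115, Σfm = 1532.5, mean = 13.3261
Σfm² = 25718.75
Σf(m − x̄)² = Σfm² − (Σfm)²/n = 25718.75 − 1532.5²/115 = 5296.5217
Population variance = 5296.5217 / 115 = 46.0567

46.057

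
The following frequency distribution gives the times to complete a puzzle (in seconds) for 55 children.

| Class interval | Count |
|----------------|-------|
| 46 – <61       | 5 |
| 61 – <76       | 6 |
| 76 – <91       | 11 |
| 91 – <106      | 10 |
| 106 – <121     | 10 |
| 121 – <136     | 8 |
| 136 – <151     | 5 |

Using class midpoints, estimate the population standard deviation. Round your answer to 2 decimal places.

Midpoints: 53.5, 68.5, 83.5, 98.5, 113.5, 128.5, 143.5
n = 55, Σfm = 5462.5, mean = 99.3182
Σfm² = 580063.75
Σf(m − x̄)² = Σfm² − (Σfm)²/n = 580063.75 − 5462.5²/55 = 37538.1818
Population variance = 37538.1818 / 55 = 682.5124
Standard deviation = √682.5124 = 26.1249

26.12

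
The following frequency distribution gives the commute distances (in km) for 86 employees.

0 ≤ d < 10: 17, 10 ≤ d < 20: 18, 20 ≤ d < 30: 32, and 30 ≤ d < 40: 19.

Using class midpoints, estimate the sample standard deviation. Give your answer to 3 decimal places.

Midpoints: 5, 15, 25, 35
n = 86, Σfm = 1820, mean = 21.1628
Σfm² = 47750
Σf(m − x̄)² = Σfm² − (Σfm)²/n = 47750 − 1820²/86 = 9233.7209
Sample variance = 9233.7209 / 85 = 108.6320
Standard deviation = √108.6320 = 10.4227

10.423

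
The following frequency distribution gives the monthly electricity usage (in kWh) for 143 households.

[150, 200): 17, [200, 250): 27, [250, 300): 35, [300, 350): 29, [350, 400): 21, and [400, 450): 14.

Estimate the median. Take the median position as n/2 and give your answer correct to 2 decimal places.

Cumulative frequencies: 17, 44, 79, 108, 129, 143
n = 143; position = n/2 = 71.5.
This falls in the class [250, 300): L = 250, F = 44, f = 35, h = 50.
Median ≈ 250 + ((71.5 − 44) / 35) × 50 = 289.2857

289.29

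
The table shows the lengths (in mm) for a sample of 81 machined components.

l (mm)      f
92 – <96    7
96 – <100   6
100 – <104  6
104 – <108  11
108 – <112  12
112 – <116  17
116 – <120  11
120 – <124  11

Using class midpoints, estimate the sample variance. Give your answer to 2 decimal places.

Midpoints: 94, 98, 102, 106, 110, 114, 118, 122
n = 81, Σfm = 8922, mean = 110.1481
Σfm² = 988516
Σf(m − x̄)² = Σfm² − (Σfm)²/n = 988516 − 8922²/81 = 5774.2222
Sample variance = 5774.2222 / 80 = 72.1778

72.18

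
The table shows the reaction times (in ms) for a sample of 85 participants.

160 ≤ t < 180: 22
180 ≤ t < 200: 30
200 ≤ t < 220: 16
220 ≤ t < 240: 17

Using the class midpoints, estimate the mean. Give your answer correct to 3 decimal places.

196.588

Midpoints: 170, 190, 210, 230
Σfm = 22×170 + 30×190 + 16×210 + 17×230 = 16710
n = Σf = 85
Mean = 16710 / 85 = 196.5882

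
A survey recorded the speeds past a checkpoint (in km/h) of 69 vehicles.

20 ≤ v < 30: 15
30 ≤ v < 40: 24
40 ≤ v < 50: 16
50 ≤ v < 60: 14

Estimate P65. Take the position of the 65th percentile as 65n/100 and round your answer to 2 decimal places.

43.66

Cumulative frequencies: 15, 39, 55, 69
n = 69; position = 65n/100 = 44.85.
This falls in the class 40 ≤ v < 50: L = 40, F = 39, f = 16, h = 10.
65th percentile ≈ 40 + ((44.85 − 39) / 16) × 10 = 43.6562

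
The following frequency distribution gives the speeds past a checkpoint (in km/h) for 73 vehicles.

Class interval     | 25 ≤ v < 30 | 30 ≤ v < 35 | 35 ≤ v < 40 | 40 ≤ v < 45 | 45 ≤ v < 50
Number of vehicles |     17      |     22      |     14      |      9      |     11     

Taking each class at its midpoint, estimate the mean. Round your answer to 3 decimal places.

35.788

Midpoints: 27.5, 32.5, 37.5, 42.5, 47.5
Σfm = 17×27.5 + 22×32.5 + 14×37.5 + 9×42.5 + 11×47.5 = 2612.5
n = Σf = 73
Mean = 2612.5 / 73 = 35.7877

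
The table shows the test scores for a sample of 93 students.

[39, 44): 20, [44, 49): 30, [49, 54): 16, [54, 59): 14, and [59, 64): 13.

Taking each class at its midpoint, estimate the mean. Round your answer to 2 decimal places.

49.89

Midpoints: 41.5, 46.5, 51.5, 56.5, 61.5
Σfm = 20×41.5 + 30×46.5 + 16×51.5 + 14×56.5 + 13×61.5 = 4639.5
n = Σf = 93
Mean = 4639.5 / 93 = 49.8871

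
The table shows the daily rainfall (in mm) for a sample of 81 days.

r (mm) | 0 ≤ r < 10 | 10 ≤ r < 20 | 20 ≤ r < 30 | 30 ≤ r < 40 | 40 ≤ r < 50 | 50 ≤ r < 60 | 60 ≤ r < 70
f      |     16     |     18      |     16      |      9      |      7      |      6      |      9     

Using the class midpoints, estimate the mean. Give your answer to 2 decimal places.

Midpoints: 5, 15, 25, 35, 45, 55, 65
Σfm = 16×5 + 18×15 + 16×25 + 9×35 + 7×45 + 6×55 + 9×65 = 2295
n = Σf = 81
Mean = 2295 / 81 = 28.3333

28.33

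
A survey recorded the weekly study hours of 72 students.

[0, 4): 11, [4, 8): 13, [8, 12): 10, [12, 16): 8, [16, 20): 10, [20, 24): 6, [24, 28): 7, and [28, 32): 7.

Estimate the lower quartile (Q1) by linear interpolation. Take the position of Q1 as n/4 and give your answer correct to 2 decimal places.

6.15

Cumulative frequencies: 11, 24, 34, 42, 52, 58, 65, 72
n = 72; position = n/4 = 18.
This falls in the class [4, 8): L = 4, F = 11, f = 13, h = 4.
Lower quartile ≈ 4 + ((18 − 11) / 13) × 4 = 6.1538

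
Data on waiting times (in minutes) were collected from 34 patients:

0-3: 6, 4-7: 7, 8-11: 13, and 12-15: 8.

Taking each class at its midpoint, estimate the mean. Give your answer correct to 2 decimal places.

8.21

Midpoints: 1.5, 5.5, 9.5, 13.5
Σfm = 6×1.5 + 7×5.5 + 13×9.5 + 8×13.5 = 279
n = Σf = 34
Mean = 279 / 34 = 8.2059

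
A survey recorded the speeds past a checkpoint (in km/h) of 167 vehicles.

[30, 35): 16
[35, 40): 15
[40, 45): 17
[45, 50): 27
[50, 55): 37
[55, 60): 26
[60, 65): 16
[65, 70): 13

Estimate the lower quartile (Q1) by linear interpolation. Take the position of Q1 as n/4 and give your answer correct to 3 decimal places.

Cumulative frequencies: 16, 31, 48, 75, 112, 138, 154, 167
n = 167; position = n/4 = 41.75.
This falls in the class [40, 45): L = 40, F = 31, f = 17, h = 5.
Lower quartile ≈ 40 + ((41.75 − 31) / 17) × 5 = 43.1618

43.162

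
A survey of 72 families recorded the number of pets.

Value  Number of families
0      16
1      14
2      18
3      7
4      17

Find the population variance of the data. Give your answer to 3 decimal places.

Values: 0, 1, 2, 3, 4
n = 72, Σfx = 139, mean = 1.9306
Σfx² = 421
Σf(x − x̄)² = Σfx² − (Σfx)²/n = 421 − 139²/72 = 152.6528
Population variance = 152.6528 / 72 = 2.1202

2.120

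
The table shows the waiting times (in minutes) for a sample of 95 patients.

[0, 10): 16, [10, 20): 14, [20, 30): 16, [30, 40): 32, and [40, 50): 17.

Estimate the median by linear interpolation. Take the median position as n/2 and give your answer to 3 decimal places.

Cumulative frequencies: 16, 30, 46, 78, 95
n = 95; position = n/2 = 47.5.
This falls in the class [30, 40): L = 30, F = 46, f = 32, h = 10.
Median ≈ 30 + ((47.5 − 46) / 32) × 10 = 30.4688

30.469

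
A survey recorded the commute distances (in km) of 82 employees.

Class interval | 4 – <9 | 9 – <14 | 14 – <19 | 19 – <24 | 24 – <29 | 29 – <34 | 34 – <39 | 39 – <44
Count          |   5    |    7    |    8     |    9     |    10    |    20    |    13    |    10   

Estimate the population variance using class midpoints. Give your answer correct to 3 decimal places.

105.116

Midpoints: 6.5, 11.5, 16.5, 21.5, 26.5, 31.5, 36.5, 41.5
n = 82, Σfm = 2223, mean = 27.1098
Σfm² = 68884.5
Σf(m − x̄)² = Σfm² − (Σfm)²/n = 68884.5 − 2223²/82 = 8619.5122
Population variance = 8619.5122 / 82 = 105.1160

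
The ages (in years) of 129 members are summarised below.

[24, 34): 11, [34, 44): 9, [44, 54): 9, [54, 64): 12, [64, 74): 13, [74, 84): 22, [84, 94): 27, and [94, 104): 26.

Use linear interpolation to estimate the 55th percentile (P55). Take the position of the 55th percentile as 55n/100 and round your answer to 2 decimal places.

Cumulative frequencies: 11, 20, 29, 41, 54, 76, 103, 129
n = 129; position = 55n/100 = 70.95.
This falls in the class [74, 84): L = 74, F = 54, f = 22, h = 10.
55th percentile ≈ 74 + ((70.95 − 54) / 22) × 10 = 81.7045

81.70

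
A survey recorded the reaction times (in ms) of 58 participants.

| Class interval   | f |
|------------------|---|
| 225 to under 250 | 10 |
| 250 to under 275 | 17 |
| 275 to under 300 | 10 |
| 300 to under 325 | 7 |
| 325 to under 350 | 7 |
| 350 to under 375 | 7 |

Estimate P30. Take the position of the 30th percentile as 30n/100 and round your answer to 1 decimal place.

Cumulative frequencies: 10, 27, 37, 44, 51, 58
n = 58; position = 30n/100 = 17.4.
This falls in the class 250 to under 275: L = 250, F = 10, f = 17, h = 25.
30th percentile ≈ 250 + ((17.4 − 10) / 17) × 25 = 260.8824

260.9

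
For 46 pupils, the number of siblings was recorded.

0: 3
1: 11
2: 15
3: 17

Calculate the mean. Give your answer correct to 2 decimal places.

Values: 0, 1, 2, 3
Σfx = 3×0 + 11×1 + 15×2 + 17×3 = 92
n = Σf = 46
Mean = 92 / 46 = 2.0000

2.00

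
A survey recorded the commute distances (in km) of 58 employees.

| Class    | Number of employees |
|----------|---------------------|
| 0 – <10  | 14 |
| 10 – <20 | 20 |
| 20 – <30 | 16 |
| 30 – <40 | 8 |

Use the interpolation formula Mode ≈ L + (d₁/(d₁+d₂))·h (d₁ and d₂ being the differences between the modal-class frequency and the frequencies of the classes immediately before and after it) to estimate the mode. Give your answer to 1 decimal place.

Modal class: 10 – <20 (highest frequency 20).
d₁ = 20 − 14 = 6, d₂ = 20 − 16 = 4
Mode ≈ 10 + (6/(6+4)) × 10 = 10 + 6.0000 = 16.0000

16.0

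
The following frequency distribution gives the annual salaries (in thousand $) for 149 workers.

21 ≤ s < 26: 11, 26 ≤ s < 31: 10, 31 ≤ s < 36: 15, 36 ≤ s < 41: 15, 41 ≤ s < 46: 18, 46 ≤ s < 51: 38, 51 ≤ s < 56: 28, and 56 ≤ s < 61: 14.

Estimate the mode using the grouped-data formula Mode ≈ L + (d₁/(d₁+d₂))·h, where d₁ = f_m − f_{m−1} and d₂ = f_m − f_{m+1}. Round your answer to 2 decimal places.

49.33

Modal class: 46 ≤ s < 51 (highest frequency 38).
d₁ = 38 − 18 = 20, d₂ = 38 − 28 = 10
Mode ≈ 46 + (20/(20+10)) × 5 = 46 + 3.3333 = 49.3333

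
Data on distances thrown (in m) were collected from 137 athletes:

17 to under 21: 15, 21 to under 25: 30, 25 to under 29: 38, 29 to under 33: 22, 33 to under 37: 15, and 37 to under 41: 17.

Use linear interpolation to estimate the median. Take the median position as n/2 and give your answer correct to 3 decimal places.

27.474

Cumulative frequencies: 15, 45, 83, 105, 120, 137
n = 137; position = n/2 = 68.5.
This falls in the class 25 to under 29: L = 25, F = 45, f = 38, h = 4.
Median ≈ 25 + ((68.5 − 45) / 38) × 4 = 27.4737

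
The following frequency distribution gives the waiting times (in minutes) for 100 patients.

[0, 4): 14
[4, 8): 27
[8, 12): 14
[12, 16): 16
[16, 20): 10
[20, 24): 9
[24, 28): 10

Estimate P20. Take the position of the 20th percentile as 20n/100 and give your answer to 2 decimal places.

4.89

Cumulative frequencies: 14, 41, 55, 71, 81, 90, 100
n = 100; position = 20n/100 = 20.
This falls in the class [4, 8): L = 4, F = 14, f = 27, h = 4.
20th percentile ≈ 4 + ((20 − 14) / 27) × 4 = 4.8889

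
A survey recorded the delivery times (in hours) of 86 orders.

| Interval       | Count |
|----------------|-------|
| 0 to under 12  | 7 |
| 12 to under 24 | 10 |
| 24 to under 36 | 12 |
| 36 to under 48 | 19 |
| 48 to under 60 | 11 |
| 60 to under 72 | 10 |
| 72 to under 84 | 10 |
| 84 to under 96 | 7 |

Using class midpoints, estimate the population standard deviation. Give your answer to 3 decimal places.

Midpoints: 6, 18, 30, 42, 54, 66, 78, 90
n = 86, Σfm = 4044, mean = 47.0233
Σfm² = 240984
Σf(m − x̄)² = Σfm² − (Σfm)²/n = 240984 − 4044²/86 = 50821.9535
Population variance = 50821.9535 / 86 = 590.9529
Standard deviation = √590.9529 = 24.3095

24.310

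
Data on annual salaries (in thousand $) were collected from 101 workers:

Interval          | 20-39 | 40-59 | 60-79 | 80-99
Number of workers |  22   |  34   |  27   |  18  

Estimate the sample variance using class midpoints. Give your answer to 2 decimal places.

417.43

Midpoints: 29.5, 49.5, 69.5, 89.5
n = 101, Σfm = 5819.5, mean = 57.6188
Σfm² = 377055.25
Σf(m − x̄)² = Σfm² − (Σfm)²/n = 377055.25 − 5819.5²/101 = 41742.5743
Sample variance = 41742.5743 / 100 = 417.4257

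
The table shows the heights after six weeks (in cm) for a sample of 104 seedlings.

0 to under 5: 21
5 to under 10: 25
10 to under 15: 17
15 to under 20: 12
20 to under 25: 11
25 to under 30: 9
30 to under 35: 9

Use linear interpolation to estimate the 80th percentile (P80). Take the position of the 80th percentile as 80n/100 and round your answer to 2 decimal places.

23.73

Cumulative frequencies: 21, 46, 63, 75, 86, 95, 104
n = 104; position = 80n/100 = 83.2.
This falls in the class 20 to under 25: L = 20, F = 75, f = 11, h = 5.
80th percentile ≈ 20 + ((83.2 − 75) / 11) × 5 = 23.7273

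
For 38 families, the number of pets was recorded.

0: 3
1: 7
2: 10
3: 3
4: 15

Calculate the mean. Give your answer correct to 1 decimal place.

2.5

Values: 0, 1, 2, 3, 4
Σfx = 3×0 + 7×1 + 10×2 + 3×3 + 15×4 = 96
n = Σf = 38
Mean = 96 / 38 = 2.5263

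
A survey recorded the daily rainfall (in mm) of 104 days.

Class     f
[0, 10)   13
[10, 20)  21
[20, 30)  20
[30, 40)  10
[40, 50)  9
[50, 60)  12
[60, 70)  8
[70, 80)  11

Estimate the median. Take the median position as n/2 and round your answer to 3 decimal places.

29.000

Cumulative frequencies: 13, 34, 54, 64, 73, 85, 93, 104
n = 104; position = n/2 = 52.
This falls in the class [20, 30): L = 20, F = 34, f = 20, h = 10.
Median ≈ 20 + ((52 − 34) / 20) × 10 = 29.0000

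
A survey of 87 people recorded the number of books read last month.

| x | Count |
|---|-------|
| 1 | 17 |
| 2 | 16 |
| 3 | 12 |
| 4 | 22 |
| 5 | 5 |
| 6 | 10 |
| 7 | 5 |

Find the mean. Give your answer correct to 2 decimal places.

3.37

Values: 1, 2, 3, 4, 5, 6, 7
Σfx = 17×1 + 16×2 + 12×3 + 22×4 + 5×5 + 10×6 + 5×7 = 293
n = Σf = 87
Mean = 293 / 87 = 3.3678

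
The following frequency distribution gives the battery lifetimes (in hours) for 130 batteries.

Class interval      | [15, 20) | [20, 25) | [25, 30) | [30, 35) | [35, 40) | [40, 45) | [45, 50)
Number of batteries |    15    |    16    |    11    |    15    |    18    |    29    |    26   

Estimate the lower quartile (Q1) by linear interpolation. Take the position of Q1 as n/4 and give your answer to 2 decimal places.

Cumulative frequencies: 15, 31, 42, 57, 75, 104, 130
n = 130; position = n/4 = 32.5.
This falls in the class [25, 30): L = 25, F = 31, f = 11, h = 5.
Lower quartile ≈ 25 + ((32.5 − 31) / 11) × 5 = 25.6818

25.68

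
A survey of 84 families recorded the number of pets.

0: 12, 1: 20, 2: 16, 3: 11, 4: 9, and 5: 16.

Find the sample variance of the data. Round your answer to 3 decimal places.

Values: 0, 1, 2, 3, 4, 5
n = 84, Σfx = 201, mean = 2.3929
Σfx² = 727
Σf(x − x̄)² = Σfx² − (Σfx)²/n = 727 − 201²/84 = 246.0357
Sample variance = 246.0357 / 83 = 2.9643

2.964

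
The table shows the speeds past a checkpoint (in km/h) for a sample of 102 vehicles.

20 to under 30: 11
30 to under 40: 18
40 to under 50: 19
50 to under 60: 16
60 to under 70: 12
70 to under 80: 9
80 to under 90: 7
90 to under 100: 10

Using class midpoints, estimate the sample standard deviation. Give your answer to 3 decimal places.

Midpoints: 25, 35, 45, 55, 65, 75, 85, 95
n = 102, Σfm = 5640, mean = 55.2941
Σfm² = 357950
Σf(m − x̄)² = Σfm² − (Σfm)²/n = 357950 − 5640²/102 = 46091.1765
Sample variance = 46091.1765 / 101 = 456.3483
Standard deviation = √456.3483 = 21.3623

21.362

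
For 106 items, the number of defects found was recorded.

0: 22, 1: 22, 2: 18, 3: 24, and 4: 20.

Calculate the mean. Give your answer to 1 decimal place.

Values: 0, 1, 2, 3, 4
Σfx = 22×0 + 22×1 + 18×2 + 24×3 + 20×4 = 210
n = Σf = 106
Mean = 210 / 106 = 1.9811

2.0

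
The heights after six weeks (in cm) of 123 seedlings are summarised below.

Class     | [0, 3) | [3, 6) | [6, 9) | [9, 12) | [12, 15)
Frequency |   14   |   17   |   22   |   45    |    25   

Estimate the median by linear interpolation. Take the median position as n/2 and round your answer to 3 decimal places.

9.567

Cumulative frequencies: 14, 31, 53, 98, 123
n = 123; position = n/2 = 61.5.
This falls in the class [9, 12): L = 9, F = 53, f = 45, h = 3.
Median ≈ 9 + ((61.5 − 53) / 45) × 3 = 9.5667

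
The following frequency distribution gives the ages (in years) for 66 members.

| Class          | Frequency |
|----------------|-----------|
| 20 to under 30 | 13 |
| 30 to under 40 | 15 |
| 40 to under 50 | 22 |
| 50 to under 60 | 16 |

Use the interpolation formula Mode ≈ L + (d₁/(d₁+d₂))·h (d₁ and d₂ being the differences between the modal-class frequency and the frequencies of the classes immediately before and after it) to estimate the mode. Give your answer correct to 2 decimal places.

Modal class: 40 to under 50 (highest frequency 22).
d₁ = 22 − 15 = 7, d₂ = 22 − 16 = 6
Mode ≈ 40 + (7/(7+6)) × 10 = 40 + 5.3846 = 45.3846

45.38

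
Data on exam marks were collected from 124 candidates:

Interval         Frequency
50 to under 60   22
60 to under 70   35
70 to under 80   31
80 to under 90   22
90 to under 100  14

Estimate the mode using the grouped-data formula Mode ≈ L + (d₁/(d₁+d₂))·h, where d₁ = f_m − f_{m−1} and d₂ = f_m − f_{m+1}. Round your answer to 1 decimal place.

Modal class: 60 to under 70 (highest frequency 35).
d₁ = 35 − 22 = 13, d₂ = 35 − 31 = 4
Mode ≈ 60 + (13/(13+4)) × 10 = 60 + 7.6471 = 67.6471

67.6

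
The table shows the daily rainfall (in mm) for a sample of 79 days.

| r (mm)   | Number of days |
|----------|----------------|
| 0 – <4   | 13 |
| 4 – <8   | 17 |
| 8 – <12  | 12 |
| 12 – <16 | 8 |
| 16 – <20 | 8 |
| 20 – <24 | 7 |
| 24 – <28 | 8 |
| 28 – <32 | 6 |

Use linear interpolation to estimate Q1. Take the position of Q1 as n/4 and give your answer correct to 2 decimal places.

5.59

Cumulative frequencies: 13, 30, 42, 50, 58, 65, 73, 79
n = 79; position = n/4 = 19.75.
This falls in the class 4 – <8: L = 4, F = 13, f = 17, h = 4.
Lower quartile ≈ 4 + ((19.75 − 13) / 17) × 4 = 5.5882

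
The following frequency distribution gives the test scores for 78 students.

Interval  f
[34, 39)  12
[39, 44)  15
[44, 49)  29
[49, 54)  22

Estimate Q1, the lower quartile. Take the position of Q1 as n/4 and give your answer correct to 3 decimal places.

41.500

Cumulative frequencies: 12, 27, 56, 78
n = 78; position = n/4 = 19.5.
This falls in the class [39, 44): L = 39, F = 12, f = 15, h = 5.
Lower quartile ≈ 39 + ((19.5 − 12) / 15) × 5 = 41.5000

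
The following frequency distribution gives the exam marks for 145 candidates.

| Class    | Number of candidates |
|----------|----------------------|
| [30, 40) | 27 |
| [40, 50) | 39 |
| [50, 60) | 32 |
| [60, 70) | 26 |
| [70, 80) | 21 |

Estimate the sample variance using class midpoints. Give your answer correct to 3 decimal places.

Midpoints: 35, 45, 55, 65, 75
n = 145, Σfm = 7725, mean = 53.2759
Σfm² = 436825
Σf(m − x̄)² = Σfm² − (Σfm)²/n = 436825 − 7725²/145 = 25268.9655
Sample variance = 25268.9655 / 144 = 175.4789

175.479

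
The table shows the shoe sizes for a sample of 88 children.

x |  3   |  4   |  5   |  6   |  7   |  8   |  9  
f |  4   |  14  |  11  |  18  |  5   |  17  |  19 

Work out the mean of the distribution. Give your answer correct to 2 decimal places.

Values: 3, 4, 5, 6, 7, 8, 9
Σfx = 4×3 + 14×4 + 11×5 + 18×6 + 5×7 + 17×8 + 19×9 = 573
n = Σf = 88
Mean = 573 / 88 = 6.5114

6.51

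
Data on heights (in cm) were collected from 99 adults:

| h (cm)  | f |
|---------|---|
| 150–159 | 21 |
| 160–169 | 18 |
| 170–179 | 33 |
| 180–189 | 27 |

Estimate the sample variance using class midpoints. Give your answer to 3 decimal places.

Midpoints: 154.5, 164.5, 174.5, 184.5
n = 99, Σfm = 16945.5, mean = 171.1667
Σfm² = 2912304.75
Σf(m − x̄)² = Σfm² − (Σfm)²/n = 2912304.75 − 16945.5²/99 = 11800.0000
Sample variance = 11800.0000 / 98 = 120.4082

120.408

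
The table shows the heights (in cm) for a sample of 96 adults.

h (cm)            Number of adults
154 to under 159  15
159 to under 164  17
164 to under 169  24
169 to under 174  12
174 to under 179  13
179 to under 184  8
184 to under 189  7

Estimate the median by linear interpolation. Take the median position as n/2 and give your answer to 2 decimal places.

167.33

Cumulative frequencies: 15, 32, 56, 68, 81, 89, 96
n = 96; position = n/2 = 48.
This falls in the class 164 to under 169: L = 164, F = 32, f = 24, h = 5.
Median ≈ 164 + ((48 − 32) / 24) × 5 = 167.3333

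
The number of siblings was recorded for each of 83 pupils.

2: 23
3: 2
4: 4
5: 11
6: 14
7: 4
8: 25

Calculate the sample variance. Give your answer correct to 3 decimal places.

5.722

Values: 2, 3, 4, 5, 6, 7, 8
n = 83, Σfx = 435, mean = 5.2410
Σfx² = 2749
Σf(x − x̄)² = Σfx² − (Σfx)²/n = 2749 − 435²/83 = 469.1807
Sample variance = 469.1807 / 82 = 5.7217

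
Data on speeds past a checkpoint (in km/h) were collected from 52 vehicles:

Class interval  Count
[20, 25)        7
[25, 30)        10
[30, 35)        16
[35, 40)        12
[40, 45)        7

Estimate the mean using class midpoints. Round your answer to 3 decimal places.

32.692

Midpoints: 22.5, 27.5, 32.5, 37.5, 42.5
Σfm = 7×22.5 + 10×27.5 + 16×32.5 + 12×37.5 + 7×42.5 = 1700
n = Σf = 52
Mean = 1700 / 52 = 32.6923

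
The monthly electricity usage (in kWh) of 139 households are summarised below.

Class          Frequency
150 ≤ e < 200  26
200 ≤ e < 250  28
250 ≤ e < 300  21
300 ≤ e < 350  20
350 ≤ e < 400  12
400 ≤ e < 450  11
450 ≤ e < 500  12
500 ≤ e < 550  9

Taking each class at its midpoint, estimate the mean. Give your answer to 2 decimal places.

307.37

Midpoints: 175, 225, 275, 325, 375, 425, 475, 525
Σfm = 26×175 + 28×225 + 21×275 + 20×325 + 12×375 + 11×425 + 12×475 + 9×525 = 42725
n = Σf = 139
Mean = 42725 / 139 = 307.3741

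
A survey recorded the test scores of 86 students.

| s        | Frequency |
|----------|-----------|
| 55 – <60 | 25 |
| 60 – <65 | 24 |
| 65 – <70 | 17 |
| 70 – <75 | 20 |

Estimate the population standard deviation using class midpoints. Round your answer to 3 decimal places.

Midpoints: 57.5, 62.5, 67.5, 72.5
n = 86, Σfm = 5535, mean = 64.3605
Σfm² = 358987.5
Σf(m − x̄)² = Σfm² − (Σfm)²/n = 358987.5 − 5535²/86 = 2752.3256
Population variance = 2752.3256 / 86 = 32.0038
Standard deviation = √32.0038 = 5.6572

5.657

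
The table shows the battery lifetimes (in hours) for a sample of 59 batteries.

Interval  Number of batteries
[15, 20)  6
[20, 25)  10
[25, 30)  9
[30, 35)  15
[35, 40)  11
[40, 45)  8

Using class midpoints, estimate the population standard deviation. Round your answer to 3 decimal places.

7.681

Midpoints: 17.5, 22.5, 27.5, 32.5, 37.5, 42.5
n = 59, Σfm = 1817.5, mean = 30.8051
Σfm² = 59468.75
Σf(m − x̄)² = Σfm² − (Σfm)²/n = 59468.75 − 1817.5²/59 = 3480.5085
Population variance = 3480.5085 / 59 = 58.9917
Standard deviation = √58.9917 = 7.6806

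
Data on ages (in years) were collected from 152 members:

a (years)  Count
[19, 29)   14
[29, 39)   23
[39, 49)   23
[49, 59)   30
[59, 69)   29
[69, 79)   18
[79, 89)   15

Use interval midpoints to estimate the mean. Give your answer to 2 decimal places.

53.93

Midpoints: 24, 34, 44, 54, 64, 74, 84
Σfm = 14×24 + 23×34 + 23×44 + 30×54 + 29×64 + 18×74 + 15×84 = 8198
n = Σf = 152
Mean = 8198 / 152 = 53.9342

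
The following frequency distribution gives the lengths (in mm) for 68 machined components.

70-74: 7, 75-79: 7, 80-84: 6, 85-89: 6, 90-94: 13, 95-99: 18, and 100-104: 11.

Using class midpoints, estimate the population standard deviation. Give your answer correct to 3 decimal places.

Midpoints: 72, 77, 82, 87, 92, 97, 102
n = 68, Σfm = 6121, mean = 90.0147
Σfm² = 557387
Σf(m − x̄)² = Σfm² − (Σfm)²/n = 557387 − 6121²/68 = 6406.9853
Population variance = 6406.9853 / 68 = 94.2204
Standard deviation = √94.2204 = 9.7067

9.707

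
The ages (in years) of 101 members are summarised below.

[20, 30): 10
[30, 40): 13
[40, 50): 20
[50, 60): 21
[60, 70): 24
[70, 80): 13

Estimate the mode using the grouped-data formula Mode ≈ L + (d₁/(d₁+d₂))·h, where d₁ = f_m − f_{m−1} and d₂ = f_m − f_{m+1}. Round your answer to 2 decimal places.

Modal class: [60, 70) (highest frequency 24).
d₁ = 24 − 21 = 3, d₂ = 24 − 13 = 11
Mode ≈ 60 + (3/(3+11)) × 10 = 60 + 2.1429 = 62.1429

62.14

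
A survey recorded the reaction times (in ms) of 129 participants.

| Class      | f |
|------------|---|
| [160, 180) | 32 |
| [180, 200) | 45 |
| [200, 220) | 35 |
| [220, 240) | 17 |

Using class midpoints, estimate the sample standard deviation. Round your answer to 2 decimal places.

19.72

Midpoints: 170, 190, 210, 230
n = 129, Σfm = 25250, mean = 195.7364
Σfm² = 4992100
Σf(m − x̄)² = Σfm² − (Σfm)²/n = 4992100 − 25250²/129 = 49755.0388
Sample variance = 49755.0388 / 128 = 388.7112
Standard deviation = √388.7112 = 19.7158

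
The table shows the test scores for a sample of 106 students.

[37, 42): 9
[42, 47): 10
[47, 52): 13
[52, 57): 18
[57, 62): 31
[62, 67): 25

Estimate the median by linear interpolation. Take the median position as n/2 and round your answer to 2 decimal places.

57.48

Cumulative frequencies: 9, 19, 32, 50, 81, 106
n = 106; position = n/2 = 53.
This falls in the class [57, 62): L = 57, F = 50, f = 31, h = 5.
Median ≈ 57 + ((53 − 50) / 31) × 5 = 57.4839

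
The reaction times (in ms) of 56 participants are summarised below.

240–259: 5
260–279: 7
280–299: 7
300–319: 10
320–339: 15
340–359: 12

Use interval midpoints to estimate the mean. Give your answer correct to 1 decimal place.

Midpoints: 249.5, 269.5, 289.5, 309.5, 329.5, 349.5
Σfm = 5×249.5 + 7×269.5 + 7×289.5 + 10×309.5 + 15×329.5 + 12×349.5 = 17392
n = Σf = 56
Mean = 17392 / 56 = 310.5714

310.6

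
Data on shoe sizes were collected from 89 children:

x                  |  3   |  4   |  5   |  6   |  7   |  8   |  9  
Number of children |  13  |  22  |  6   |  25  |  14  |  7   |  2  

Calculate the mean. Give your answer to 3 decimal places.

Values: 3, 4, 5, 6, 7, 8, 9
Σfx = 13×3 + 22×4 + 6×5 + 25×6 + 14×7 + 7×8 + 2×9 = 479
n = Σf = 89
Mean = 479 / 89 = 5.3820

5.382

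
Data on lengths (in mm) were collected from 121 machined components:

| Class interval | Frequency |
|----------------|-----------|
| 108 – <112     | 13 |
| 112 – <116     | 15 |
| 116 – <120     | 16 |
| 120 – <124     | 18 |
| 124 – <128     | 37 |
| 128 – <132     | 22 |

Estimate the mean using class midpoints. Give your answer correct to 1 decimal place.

Midpoints: 110, 114, 118, 122, 126, 130
Σfm = 13×110 + 15×114 + 16×118 + 18×122 + 37×126 + 22×130 = 14746
n = Σf = 121
Mean = 14746 / 121 = 121.8678

121.9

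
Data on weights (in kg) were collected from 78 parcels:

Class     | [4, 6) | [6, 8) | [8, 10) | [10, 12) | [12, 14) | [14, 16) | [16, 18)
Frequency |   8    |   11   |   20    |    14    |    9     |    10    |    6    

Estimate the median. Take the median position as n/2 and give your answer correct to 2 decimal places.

10.00

Cumulative frequencies: 8, 19, 39, 53, 62, 72, 78
n = 78; position = n/2 = 39.
This falls in the class [8, 10): L = 8, F = 19, f = 20, h = 2.
Median ≈ 8 + ((39 − 19) / 20) × 2 = 10.0000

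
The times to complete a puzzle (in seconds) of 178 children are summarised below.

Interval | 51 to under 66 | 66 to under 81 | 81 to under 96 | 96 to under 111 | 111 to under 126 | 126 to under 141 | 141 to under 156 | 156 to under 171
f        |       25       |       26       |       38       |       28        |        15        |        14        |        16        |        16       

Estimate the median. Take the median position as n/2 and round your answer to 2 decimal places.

96.00

Cumulative frequencies: 25, 51, 89, 117, 132, 146, 162, 178
n = 178; position = n/2 = 89.
This falls in the class 81 to under 96: L = 81, F = 51, f = 38, h = 15.
Median ≈ 81 + ((89 − 51) / 38) × 15 = 96.0000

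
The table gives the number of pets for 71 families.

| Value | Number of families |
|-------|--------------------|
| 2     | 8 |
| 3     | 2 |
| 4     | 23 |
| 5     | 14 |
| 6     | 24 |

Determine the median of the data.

Cumulative frequencies: 8, 10, 33, 47, 71
n = 71, so the median is the value in position (n+1)/2 = 36.
Position 36 falls at value 5.

5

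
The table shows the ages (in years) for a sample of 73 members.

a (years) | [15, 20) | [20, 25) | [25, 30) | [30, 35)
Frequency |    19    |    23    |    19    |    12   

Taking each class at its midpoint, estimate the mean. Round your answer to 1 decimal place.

Midpoints: 17.5, 22.5, 27.5, 32.5
Σfm = 19×17.5 + 23×22.5 + 19×27.5 + 12×32.5 = 1762.5
n = Σf = 73
Mean = 1762.5 / 73 = 24.1438

24.1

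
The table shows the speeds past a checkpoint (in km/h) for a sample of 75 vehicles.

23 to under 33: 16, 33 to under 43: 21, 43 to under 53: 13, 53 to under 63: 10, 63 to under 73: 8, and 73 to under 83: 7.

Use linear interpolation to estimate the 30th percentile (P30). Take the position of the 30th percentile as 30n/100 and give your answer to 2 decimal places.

36.10

Cumulative frequencies: 16, 37, 50, 60, 68, 75
n = 75; position = 30n/100 = 22.5.
This falls in the class 33 to under 43: L = 33, F = 16, f = 21, h = 10.
30th percentile ≈ 33 + ((22.5 − 16) / 21) × 10 = 36.0952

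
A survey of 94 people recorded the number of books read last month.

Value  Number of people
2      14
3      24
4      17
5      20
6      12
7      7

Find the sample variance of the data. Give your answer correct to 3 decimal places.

2.249

Values: 2, 3, 4, 5, 6, 7
n = 94, Σfx = 389, mean = 4.1383
Σfx² = 1819
Σf(x − x̄)² = Σfx² − (Σfx)²/n = 1819 − 389²/94 = 209.2021
Sample variance = 209.2021 / 93 = 2.2495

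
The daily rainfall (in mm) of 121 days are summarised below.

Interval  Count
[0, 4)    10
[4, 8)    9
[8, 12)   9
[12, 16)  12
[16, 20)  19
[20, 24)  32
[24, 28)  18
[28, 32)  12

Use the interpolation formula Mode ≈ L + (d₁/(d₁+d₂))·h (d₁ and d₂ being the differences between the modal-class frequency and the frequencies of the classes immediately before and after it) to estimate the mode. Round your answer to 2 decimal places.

21.93

Modal class: [20, 24) (highest frequency 32).
d₁ = 32 − 19 = 13, d₂ = 32 − 18 = 14
Mode ≈ 20 + (13/(13+14)) × 4 = 20 + 1.9259 = 21.9259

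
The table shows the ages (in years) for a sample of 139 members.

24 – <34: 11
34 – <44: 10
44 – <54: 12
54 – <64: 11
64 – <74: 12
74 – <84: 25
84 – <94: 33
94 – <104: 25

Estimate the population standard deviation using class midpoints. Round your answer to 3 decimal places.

Midpoints: 29, 39, 49, 59, 69, 79, 89, 99
n = 139, Σfm = 10161, mean = 73.1007
Σfm² = 811139
Σf(m − x̄)² = Σfm² − (Σfm)²/n = 811139 − 10161²/139 = 68362.5899
Population variance = 68362.5899 / 139 = 491.8172
Standard deviation = √491.8172 = 22.1770

22.177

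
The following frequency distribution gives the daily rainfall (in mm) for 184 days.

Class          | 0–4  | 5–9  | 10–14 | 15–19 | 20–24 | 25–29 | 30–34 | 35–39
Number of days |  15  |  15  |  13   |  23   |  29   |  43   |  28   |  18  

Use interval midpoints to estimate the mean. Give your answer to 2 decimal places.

Midpoints: 2, 7, 12, 17, 22, 27, 32, 37
Σfm = 15×2 + 15×7 + 13×12 + 23×17 + 29×22 + 43×27 + 28×32 + 18×37 = 4043
n = Σf = 184
Mean = 4043 / 184 = 21.9728

21.97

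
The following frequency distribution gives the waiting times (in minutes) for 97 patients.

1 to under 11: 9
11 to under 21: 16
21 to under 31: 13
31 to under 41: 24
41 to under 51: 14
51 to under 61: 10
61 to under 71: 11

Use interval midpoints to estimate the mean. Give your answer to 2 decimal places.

35.48

Midpoints: 6, 16, 26, 36, 46, 56, 66
Σfm = 9×6 + 16×16 + 13×26 + 24×36 + 14×46 + 10×56 + 11×66 = 3442
n = Σf = 97
Mean = 3442 / 97 = 35.4845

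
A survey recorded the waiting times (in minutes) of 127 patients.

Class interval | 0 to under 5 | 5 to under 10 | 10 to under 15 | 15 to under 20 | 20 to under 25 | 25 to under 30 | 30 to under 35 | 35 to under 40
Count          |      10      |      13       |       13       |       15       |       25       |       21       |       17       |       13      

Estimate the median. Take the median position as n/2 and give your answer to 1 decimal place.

22.5

Cumulative frequencies: 10, 23, 36, 51, 76, 97, 114, 127
n = 127; position = n/2 = 63.5.
This falls in the class 20 to under 25: L = 20, F = 51, f = 25, h = 5.
Median ≈ 20 + ((63.5 − 51) / 25) × 5 = 22.5000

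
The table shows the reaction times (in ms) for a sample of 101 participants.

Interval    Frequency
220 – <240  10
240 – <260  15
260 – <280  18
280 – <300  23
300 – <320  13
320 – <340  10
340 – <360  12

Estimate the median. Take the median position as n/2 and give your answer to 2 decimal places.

286.52

Cumulative frequencies: 10, 25, 43, 66, 79, 89, 101
n = 101; position = n/2 = 50.5.
This falls in the class 280 – <300: L = 280, F = 43, f = 23, h = 20.
Median ≈ 280 + ((50.5 − 43) / 23) × 20 = 286.5217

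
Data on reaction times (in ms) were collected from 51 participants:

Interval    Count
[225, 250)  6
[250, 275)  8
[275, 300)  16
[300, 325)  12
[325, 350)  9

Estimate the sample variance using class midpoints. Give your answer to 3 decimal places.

Midpoints: 237.5, 262.5, 287.5, 312.5, 337.5
n = 51, Σfm = 14912.5, mean = 292.4020
Σfm² = 4409218.75
Σf(m − x̄)² = Σfm² − (Σfm)²/n = 4409218.75 − 14912.5²/51 = 48774.5098
Sample variance = 48774.5098 / 50 = 975.4902

975.490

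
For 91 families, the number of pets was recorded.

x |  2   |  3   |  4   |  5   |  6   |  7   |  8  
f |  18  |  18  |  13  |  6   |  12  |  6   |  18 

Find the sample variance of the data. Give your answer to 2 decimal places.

4.87

Values: 2, 3, 4, 5, 6, 7, 8
n = 91, Σfx = 430, mean = 4.7253
Σfx² = 2470
Σf(x − x̄)² = Σfx² − (Σfx)²/n = 2470 − 430²/91 = 438.1319
Sample variance = 438.1319 / 90 = 4.8681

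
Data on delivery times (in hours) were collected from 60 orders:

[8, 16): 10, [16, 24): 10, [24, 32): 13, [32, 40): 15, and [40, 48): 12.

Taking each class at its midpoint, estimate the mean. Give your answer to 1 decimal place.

29.2

Midpoints: 12, 20, 28, 36, 44
Σfm = 10×12 + 10×20 + 13×28 + 15×36 + 12×44 = 1752
n = Σf = 60
Mean = 1752 / 60 = 29.2000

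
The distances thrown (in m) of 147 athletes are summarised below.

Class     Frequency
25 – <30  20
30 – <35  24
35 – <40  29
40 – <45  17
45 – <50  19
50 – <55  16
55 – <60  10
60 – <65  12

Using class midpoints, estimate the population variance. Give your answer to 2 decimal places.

113.87

Midpoints: 27.5, 32.5, 37.5, 42.5, 47.5, 52.5, 57.5, 62.5
n = 147, Σfm = 6207.5, mean = 42.2279
Σfm² = 278868.75
Σf(m − x̄)² = Σfm² − (Σfm)²/n = 278868.75 − 6207.5²/147 = 16739.1156
Population variance = 16739.1156 / 147 = 113.8715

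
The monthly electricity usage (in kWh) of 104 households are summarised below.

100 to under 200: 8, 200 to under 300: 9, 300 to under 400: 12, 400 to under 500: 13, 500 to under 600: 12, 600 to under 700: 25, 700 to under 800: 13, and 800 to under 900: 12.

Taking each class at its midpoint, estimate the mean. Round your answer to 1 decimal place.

Midpoints: 150, 250, 350, 450, 550, 650, 750, 850
Σfm = 8×150 + 9×250 + 12×350 + 13×450 + 12×550 + 25×650 + 13×750 + 12×850 = 56300
n = Σf = 104
Mean = 56300 / 104 = 541.3462

541.3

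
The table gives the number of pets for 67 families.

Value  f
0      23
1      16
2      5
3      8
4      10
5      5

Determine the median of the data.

Cumulative frequencies: 23, 39, 44, 52, 62, 67
n = 67, so the median is the value in position (n+1)/2 = 34.
Position 34 falls at value 1.

1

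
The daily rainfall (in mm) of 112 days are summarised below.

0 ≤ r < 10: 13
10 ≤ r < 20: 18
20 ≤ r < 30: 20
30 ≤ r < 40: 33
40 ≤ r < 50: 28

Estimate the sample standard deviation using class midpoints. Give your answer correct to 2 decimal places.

Midpoints: 5, 15, 25, 35, 45
n = 112, Σfm = 3250, mean = 29.0179
Σfm² = 114000
Σf(m − x̄)² = Σfm² − (Σfm)²/n = 114000 − 3250²/112 = 19691.9643
Sample variance = 19691.9643 / 111 = 177.4051
Standard deviation = √177.4051 = 13.3193

13.32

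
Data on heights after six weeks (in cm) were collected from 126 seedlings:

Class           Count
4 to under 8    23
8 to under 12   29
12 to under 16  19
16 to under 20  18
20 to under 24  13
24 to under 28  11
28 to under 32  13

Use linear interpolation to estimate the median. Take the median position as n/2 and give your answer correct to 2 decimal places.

14.32

Cumulative frequencies: 23, 52, 71, 89, 102, 113, 126
n = 126; position = n/2 = 63.
This falls in the class 12 to under 16: L = 12, F = 52, f = 19, h = 4.
Median ≈ 12 + ((63 − 52) / 19) × 4 = 14.3158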